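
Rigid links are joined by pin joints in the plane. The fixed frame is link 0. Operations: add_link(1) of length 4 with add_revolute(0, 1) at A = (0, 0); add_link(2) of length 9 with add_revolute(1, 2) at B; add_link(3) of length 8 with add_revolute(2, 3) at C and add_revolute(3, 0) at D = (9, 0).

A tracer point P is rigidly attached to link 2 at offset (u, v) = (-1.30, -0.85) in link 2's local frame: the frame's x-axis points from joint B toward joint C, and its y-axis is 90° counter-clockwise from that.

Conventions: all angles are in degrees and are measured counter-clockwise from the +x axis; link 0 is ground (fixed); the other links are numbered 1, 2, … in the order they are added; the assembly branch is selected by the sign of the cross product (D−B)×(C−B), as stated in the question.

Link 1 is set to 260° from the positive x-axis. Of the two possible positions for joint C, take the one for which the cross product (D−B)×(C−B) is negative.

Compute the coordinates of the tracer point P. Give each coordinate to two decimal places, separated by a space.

A=(0,0), D=(9.00,0)
B = A + 4.00·(cos260°, sin260°) = (-0.6946, -3.9392)
|BD| = 10.4644
circle(B,9.00) ∩ circle(D,8.00): a=6.0445, h=6.6682
  candidates: C₊=(2.3950,4.5138) cross=69.778; C₋=(7.4154,-7.8415) cross=-69.778
  branch - wants cross < 0 → take C=(7.4154,-7.8415) (cross=-69.778)
ex = (C−B)/|BC| = (0.9011,-0.4336); ey = (0.4336,0.9011)
P = B + -1.30·ex + -0.85·ey = (-2.2346,-4.1415)

-2.23 -4.14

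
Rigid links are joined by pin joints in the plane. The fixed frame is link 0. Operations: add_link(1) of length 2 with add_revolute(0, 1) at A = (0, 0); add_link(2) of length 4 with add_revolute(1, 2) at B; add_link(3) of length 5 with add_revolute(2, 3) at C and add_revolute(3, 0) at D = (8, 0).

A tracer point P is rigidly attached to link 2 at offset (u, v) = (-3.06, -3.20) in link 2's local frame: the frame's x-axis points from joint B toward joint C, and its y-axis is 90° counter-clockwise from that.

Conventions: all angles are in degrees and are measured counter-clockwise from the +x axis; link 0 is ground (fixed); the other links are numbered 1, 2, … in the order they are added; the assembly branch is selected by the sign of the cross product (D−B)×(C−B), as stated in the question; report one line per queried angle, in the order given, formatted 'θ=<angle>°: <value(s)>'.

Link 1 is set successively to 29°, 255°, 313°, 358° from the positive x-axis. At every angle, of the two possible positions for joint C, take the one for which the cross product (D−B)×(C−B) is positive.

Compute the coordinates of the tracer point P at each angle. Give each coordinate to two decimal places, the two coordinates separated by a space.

A=(0,0), D=(8.00,0)
θ=29°: B = A + 2.00·(cos29°, sin29°) = (1.7492, 0.9696)
θ=29°: |BD| = 6.3255
θ=29°: circle(B,4.00) ∩ circle(D,5.00): a=2.4514, h=3.1608
θ=29°:   candidates: C₊=(4.6561,3.7173) cross=19.994; C₋=(3.6871,-2.5296) cross=-19.994
θ=29°:   branch + wants cross > 0 → take C=(4.6561,3.7173) (cross=19.994)
θ=29°: ex = (C−B)/|BC| = (0.7267,0.6869); ey = (-0.6869,0.7267)
θ=29°: P = B + -3.06·ex + -3.20·ey = (1.7236,-3.4579)
θ=255°: B = A + 2.00·(cos255°, sin255°) = (-0.5176, -1.9319)
θ=255°: |BD| = 8.7340
θ=255°: circle(B,4.00) ∩ circle(D,5.00): a=3.8518, h=1.0789
θ=255°:   candidates: C₊=(3.0001,-0.0277) cross=9.423; C₋=(3.4773,-2.1320) cross=-9.423
θ=255°:   branch + wants cross > 0 → take C=(3.0001,-0.0277) (cross=9.423)
θ=255°: ex = (C−B)/|BC| = (0.8794,0.4760); ey = (-0.4760,0.8794)
θ=255°: P = B + -3.06·ex + -3.20·ey = (-1.6854,-6.2027)
θ=313°: B = A + 2.00·(cos313°, sin313°) = (1.3640, -1.4627)
θ=313°: |BD| = 6.7953
θ=313°: circle(B,4.00) ∩ circle(D,5.00): a=2.7354, h=2.9185
θ=313°:   candidates: C₊=(3.4071,1.9762) cross=19.832; C₋=(4.6635,-3.7240) cross=-19.832
θ=313°:   branch + wants cross > 0 → take C=(3.4071,1.9762) (cross=19.832)
θ=313°: ex = (C−B)/|BC| = (0.5108,0.8597); ey = (-0.8597,0.5108)
θ=313°: P = B + -3.06·ex + -3.20·ey = (2.5521,-5.7279)
θ=358°: B = A + 2.00·(cos358°, sin358°) = (1.9988, -0.0698)
θ=358°: |BD| = 6.0016
θ=358°: circle(B,4.00) ∩ circle(D,5.00): a=2.2510, h=3.3065
θ=358°:   candidates: C₊=(4.2112,3.2627) cross=19.844; C₋=(4.2881,-3.3499) cross=-19.844
θ=358°:   branch + wants cross > 0 → take C=(4.2112,3.2627) (cross=19.844)
θ=358°: ex = (C−B)/|BC| = (0.5531,0.8331); ey = (-0.8331,0.5531)
θ=358°: P = B + -3.06·ex + -3.20·ey = (2.9723,-4.3891)

θ=29°: 1.72 -3.46
θ=255°: -1.69 -6.20
θ=313°: 2.55 -5.73
θ=358°: 2.97 -4.39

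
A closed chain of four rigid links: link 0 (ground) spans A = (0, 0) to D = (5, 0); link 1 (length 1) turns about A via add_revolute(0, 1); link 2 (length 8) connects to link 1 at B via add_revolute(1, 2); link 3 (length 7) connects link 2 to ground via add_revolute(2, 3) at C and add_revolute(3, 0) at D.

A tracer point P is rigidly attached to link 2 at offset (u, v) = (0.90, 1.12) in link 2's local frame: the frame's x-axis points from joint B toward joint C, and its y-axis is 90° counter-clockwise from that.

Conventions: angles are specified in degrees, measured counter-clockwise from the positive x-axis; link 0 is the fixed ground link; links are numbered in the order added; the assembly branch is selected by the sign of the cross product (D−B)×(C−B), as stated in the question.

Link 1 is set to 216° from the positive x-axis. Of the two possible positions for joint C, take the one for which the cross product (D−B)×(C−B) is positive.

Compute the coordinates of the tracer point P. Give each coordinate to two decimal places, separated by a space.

A=(0,0), D=(5.00,0)
B = A + 1.00·(cos216°, sin216°) = (-0.8090, -0.5878)
|BD| = 5.8387
circle(B,8.00) ∩ circle(D,7.00): a=4.2039, h=6.8064
  candidates: C₊=(2.6883,6.6073) cross=39.741; C₋=(4.0587,-6.9364) cross=-39.741
  branch + wants cross > 0 → take C=(2.6883,6.6073) (cross=39.741)
ex = (C−B)/|BC| = (0.4372,0.8994); ey = (-0.8994,0.4372)
P = B + 0.90·ex + 1.12·ey = (-1.4229,0.7113)

-1.42 0.71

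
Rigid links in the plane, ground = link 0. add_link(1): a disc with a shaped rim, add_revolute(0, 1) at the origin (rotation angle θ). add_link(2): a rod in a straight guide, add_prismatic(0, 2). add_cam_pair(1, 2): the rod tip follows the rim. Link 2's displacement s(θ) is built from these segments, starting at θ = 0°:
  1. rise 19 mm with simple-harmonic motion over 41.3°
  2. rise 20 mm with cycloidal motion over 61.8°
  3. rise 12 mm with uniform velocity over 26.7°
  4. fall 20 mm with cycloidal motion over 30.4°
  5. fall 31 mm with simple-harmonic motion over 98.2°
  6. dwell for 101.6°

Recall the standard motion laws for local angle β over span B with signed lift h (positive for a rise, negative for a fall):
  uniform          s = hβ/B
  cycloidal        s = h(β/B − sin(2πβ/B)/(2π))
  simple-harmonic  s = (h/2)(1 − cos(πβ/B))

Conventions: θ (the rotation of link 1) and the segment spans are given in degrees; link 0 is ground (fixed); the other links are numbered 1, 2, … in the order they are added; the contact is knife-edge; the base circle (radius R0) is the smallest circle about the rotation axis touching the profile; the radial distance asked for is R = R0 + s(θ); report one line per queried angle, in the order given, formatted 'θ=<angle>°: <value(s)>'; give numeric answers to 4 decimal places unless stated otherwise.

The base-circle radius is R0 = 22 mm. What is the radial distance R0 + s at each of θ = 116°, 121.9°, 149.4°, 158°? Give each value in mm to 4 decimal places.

segment 1 (0° to 41.3°, simple-harmonic, h = 19) is passed completely: s = 0.0000 + (19) = 19.0000
segment 2 (41.3° to 103.1°, cycloidal, h = 20) is passed completely: s = 19.0000 + (20) = 39.0000
θ = 116° falls in segment 3 (103.1° to 129.8°, uniform, h = 12): β = 116 − 103.1 = 12.9°, B = 26.7°; Δs = 12·12.9/26.7 = 5.7978; s = 39.0000 + 5.7978 = 44.7978
θ = 121.9° falls in segment 3 (103.1° to 129.8°, uniform, h = 12): β = 121.9 − 103.1 = 18.8°, B = 26.7°; Δs = 12·18.8/26.7 = 8.4494; s = 39.0000 + 8.4494 = 47.4494
segment 3 (103.1° to 129.8°, uniform, h = 12) is passed completely: s = 39.0000 + (12) = 51.0000
θ = 149.4° falls in segment 4 (129.8° to 160.2°, cycloidal, h = -20): β = 149.4 − 129.8 = 19.6°, B = 30.4°; Δs = -20·(0.6447 − sin(2π·0.6447)/(2π)) = -15.4066; s = 51.0000 − 15.4066 = 35.5934
θ = 158° falls in segment 4 (129.8° to 160.2°, cycloidal, h = -20): β = 158 − 129.8 = 28.2°, B = 30.4°; Δs = -20·(0.9276 − sin(2π·0.9276)/(2π)) = -19.9506; s = 51.0000 − 19.9506 = 31.0494
θ=116°: R = R0 + s = 22 + 44.7978 = 66.7978
θ=121.9°: R = R0 + s = 22 + 47.4494 = 69.4494
θ=149.4°: R = R0 + s = 22 + 35.5934 = 57.5934
θ=158°: R = R0 + s = 22 + 31.0494 = 53.0494

θ=116°: 66.7978
θ=121.9°: 69.4494
θ=149.4°: 57.5934
θ=158°: 53.0494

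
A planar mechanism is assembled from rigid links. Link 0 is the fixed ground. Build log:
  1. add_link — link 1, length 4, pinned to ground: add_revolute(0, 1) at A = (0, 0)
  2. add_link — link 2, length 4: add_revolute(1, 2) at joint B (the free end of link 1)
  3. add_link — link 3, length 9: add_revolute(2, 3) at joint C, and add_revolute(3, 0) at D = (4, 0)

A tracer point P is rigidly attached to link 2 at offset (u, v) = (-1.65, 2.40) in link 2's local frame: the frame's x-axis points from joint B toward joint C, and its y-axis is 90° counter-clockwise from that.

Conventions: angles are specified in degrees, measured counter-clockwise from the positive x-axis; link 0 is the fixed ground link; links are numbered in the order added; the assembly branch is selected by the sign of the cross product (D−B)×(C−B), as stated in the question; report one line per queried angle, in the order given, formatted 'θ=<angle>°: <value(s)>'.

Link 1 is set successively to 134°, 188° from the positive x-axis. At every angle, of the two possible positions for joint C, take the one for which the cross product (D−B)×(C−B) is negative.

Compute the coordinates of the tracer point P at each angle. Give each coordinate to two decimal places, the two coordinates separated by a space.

A=(0,0), D=(4.00,0)
θ=134°: B = A + 4.00·(cos134°, sin134°) = (-2.7786, 2.8774)
θ=134°: |BD| = 7.3640
θ=134°: circle(B,4.00) ∩ circle(D,9.00): a=-0.7313, h=3.9326
θ=134°:   candidates: C₊=(-1.9152,6.7831) cross=28.960; C₋=(-4.9884,-0.4568) cross=-28.960
θ=134°:   branch - wants cross < 0 → take C=(-4.9884,-0.4568) (cross=-28.960)
θ=134°: ex = (C−B)/|BC| = (-0.5524,-0.8336); ey = (0.8336,-0.5524)
θ=134°: P = B + -1.65·ex + 2.40·ey = (0.1334,2.9269)
θ=188°: B = A + 4.00·(cos188°, sin188°) = (-3.9611, -0.5567)
θ=188°: |BD| = 7.9805
θ=188°: circle(B,4.00) ∩ circle(D,9.00): a=-0.0822, h=3.9992
θ=188°:   candidates: C₊=(-4.3220,3.4270) cross=31.915; C₋=(-3.7641,-4.5518) cross=-31.915
θ=188°:   branch - wants cross < 0 → take C=(-3.7641,-4.5518) (cross=-31.915)
θ=188°: ex = (C−B)/|BC| = (0.0493,-0.9988); ey = (0.9988,0.0493)
θ=188°: P = B + -1.65·ex + 2.40·ey = (-1.6452,1.2095)

θ=134°: 0.13 2.93
θ=188°: -1.65 1.21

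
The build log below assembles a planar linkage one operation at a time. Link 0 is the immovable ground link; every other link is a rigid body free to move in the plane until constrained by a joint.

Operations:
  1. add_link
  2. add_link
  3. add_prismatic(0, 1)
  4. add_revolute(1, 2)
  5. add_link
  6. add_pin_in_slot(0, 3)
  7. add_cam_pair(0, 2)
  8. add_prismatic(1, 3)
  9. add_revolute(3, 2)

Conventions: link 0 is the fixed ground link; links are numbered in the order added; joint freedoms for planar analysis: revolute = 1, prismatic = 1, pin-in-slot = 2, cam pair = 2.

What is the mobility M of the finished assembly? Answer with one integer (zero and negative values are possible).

(L,J1,J2)=(1,0,0); link0 fixed
link1: (2,0,0)
link2: (3,0,0)
P 0-1 [J1]: (3,1,0)
R 1-2 [J1]: (3,2,0)
link3: (4,2,0)
PS 0-3 [J2]: (4,2,1)
C 0-2 [J2]: (4,2,2)
P 1-3 [J1]: (4,3,2)
R 3-2 [J1]: (4,4,2)
Grübler: 3·3 − 2·4 − 2 = -1

M = -1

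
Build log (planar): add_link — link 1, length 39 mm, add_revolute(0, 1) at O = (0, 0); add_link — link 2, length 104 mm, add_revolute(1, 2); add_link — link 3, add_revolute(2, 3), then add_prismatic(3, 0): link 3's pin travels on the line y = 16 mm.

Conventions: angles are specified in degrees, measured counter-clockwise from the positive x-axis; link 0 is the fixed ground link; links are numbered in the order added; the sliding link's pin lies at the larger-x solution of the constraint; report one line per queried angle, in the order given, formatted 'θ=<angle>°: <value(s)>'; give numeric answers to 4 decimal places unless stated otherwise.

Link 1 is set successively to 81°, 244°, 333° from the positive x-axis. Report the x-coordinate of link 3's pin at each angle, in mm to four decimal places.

geometry: r = 39 mm, L = 104 mm, e = 16 mm
θ=81°: crank pin P = (r cos θ, r sin θ) = (6.100944, 38.519845)
θ=81°: h = r sin θ − e = 38.519845 − 16 = 22.519845
θ=81°: x = r cos θ + √(L² − h²) = 6.100944 + 101.532539 = 107.633484
θ=244°: crank pin P = (r cos θ, r sin θ) = (-17.096475, -35.052968)
θ=244°: h = r sin θ − e = -35.052968 − 16 = -51.052968
θ=244°: x = r cos θ + √(L² − h²) = -17.096475 + 90.606813 = 73.510338
θ=333°: crank pin P = (r cos θ, r sin θ) = (34.749254, -17.705629)
θ=333°: h = r sin θ − e = -17.705629 − 16 = -33.705629
θ=333°: x = r cos θ + √(L² − h²) = 34.749254 + 98.386638 = 133.135892

θ=81°: 107.6335
θ=244°: 73.5103
θ=333°: 133.1359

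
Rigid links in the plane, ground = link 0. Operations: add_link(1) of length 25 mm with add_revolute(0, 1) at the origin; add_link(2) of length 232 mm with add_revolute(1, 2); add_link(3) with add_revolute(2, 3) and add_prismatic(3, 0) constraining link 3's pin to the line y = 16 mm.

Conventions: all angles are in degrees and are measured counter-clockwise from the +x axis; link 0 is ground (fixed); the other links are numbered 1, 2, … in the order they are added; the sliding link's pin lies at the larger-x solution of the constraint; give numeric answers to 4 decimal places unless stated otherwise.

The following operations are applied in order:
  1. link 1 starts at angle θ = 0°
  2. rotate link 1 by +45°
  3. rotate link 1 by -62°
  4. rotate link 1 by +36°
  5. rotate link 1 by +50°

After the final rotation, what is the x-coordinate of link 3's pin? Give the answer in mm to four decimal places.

geometry: r = 25 mm, L = 232 mm, e = 16 mm; θ starts at 0°
rotate link 1 by +45°: θ ← 0° +45° = 45°
rotate link 1 by -62°: θ ← 45° -62° = -17°
rotate link 1 by +36°: θ ← -17° +36° = 19°
rotate link 1 by +50°: θ ← 19° +50° = 69°
crank pin P = (r cos θ, r sin θ) = (8.959199, 23.339511)
h = r sin θ − e = 23.339511 − 16 = 7.339511
x = r cos θ + √(L² − h²) = 8.959199 + 231.883875 = 240.843074

240.8431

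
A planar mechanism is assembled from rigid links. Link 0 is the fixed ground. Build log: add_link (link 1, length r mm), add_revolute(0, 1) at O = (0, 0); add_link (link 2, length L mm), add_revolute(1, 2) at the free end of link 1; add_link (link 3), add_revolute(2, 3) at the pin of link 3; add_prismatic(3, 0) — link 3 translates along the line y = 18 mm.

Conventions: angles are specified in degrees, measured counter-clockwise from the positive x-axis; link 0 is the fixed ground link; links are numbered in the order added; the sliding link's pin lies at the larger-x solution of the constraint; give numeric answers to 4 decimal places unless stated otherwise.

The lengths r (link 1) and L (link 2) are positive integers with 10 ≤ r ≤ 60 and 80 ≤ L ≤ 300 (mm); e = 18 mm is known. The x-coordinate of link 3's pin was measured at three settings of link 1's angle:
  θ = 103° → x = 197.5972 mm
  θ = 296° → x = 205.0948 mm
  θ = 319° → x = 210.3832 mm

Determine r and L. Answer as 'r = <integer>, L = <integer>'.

constraint per measurement: (x − r cos θ)² + (r sin θ − e)² = L²
subtracting the θ₁ and θ₂ equations cancels the r² and L² terms:
r = (x₁² − x₂²) / (2[(x₁cos θ₁ + e sin θ₁) − (x₂cos θ₂ + e sin θ₂)]) = 15.0001 → r = 15
L² = (x₁ − r cos θ₁)² + (r sin θ₁ − e)² = 40400.9846 → L = 201.0000 → L = 201
check at θ₃=319°: x = 210.3832 (printed 210.3832) ✓

r = 15, L = 201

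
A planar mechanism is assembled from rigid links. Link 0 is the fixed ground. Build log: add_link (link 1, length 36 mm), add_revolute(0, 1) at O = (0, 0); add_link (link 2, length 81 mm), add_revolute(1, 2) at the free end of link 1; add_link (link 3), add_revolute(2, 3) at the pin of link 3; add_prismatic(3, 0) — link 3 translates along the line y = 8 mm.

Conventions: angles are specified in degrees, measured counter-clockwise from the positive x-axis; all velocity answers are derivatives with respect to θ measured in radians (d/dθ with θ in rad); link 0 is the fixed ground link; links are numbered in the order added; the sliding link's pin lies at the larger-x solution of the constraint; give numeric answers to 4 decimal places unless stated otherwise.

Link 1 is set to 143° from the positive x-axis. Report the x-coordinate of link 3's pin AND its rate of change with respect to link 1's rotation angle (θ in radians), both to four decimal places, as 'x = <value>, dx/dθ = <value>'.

geometry: r = 36 mm, L = 81 mm, e = 8 mm
crank pin P = (r cos θ, r sin θ) = (-28.750878, 21.665341)
h = r sin θ − e = 21.665341 − 8 = 13.665341
x = r cos θ + √(L² − h²) = -28.750878 + 79.838953 = 51.088075
dx/dθ = −r sin θ − h·r cos θ/√(L² − h²) (θ in radians; h = 13.665341) = -16.744302

x = 51.0881, dx/dθ = -16.7443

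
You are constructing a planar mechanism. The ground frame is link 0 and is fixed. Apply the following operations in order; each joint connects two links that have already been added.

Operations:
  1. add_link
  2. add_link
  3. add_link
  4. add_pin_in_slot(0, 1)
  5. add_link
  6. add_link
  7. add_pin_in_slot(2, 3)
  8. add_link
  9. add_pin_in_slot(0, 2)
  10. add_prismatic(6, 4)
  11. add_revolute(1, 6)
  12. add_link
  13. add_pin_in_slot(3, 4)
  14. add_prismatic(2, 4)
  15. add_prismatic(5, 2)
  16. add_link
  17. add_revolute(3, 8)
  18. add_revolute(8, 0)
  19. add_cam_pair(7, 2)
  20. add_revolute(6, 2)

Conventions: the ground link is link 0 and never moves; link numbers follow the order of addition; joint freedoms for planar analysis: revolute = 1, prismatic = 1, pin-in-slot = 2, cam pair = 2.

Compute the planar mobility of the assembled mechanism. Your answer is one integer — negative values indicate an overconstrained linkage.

(L,J1,J2)=(1,0,0); link0 fixed
link1: (2,0,0)
link2: (3,0,0)
link3: (4,0,0)
PS 0-1 [J2]: (4,0,1)
link4: (5,0,1)
link5: (6,0,1)
PS 2-3 [J2]: (6,0,2)
link6: (7,0,2)
PS 0-2 [J2]: (7,0,3)
P 6-4 [J1]: (7,1,3)
R 1-6 [J1]: (7,2,3)
link7: (8,2,3)
PS 3-4 [J2]: (8,2,4)
P 2-4 [J1]: (8,3,4)
P 5-2 [J1]: (8,4,4)
link8: (9,4,4)
R 3-8 [J1]: (9,5,4)
R 8-0 [J1]: (9,6,4)
C 7-2 [J2]: (9,6,5)
R 6-2 [J1]: (9,7,5)
Grübler: 3·8 − 2·7 − 5 = 5

M = 5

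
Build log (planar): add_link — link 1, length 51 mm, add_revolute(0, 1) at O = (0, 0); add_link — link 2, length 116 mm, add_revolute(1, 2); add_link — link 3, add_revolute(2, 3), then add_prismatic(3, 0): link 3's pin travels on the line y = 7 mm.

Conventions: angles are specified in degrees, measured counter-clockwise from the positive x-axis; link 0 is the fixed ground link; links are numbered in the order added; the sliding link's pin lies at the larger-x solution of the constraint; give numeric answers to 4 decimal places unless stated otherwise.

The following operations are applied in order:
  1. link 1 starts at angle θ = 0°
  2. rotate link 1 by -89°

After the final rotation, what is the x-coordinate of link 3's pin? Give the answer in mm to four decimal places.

geometry: r = 51 mm, L = 116 mm, e = 7 mm; θ starts at 0°
rotate link 1 by -89°: θ ← 0° -89° = -89°
crank pin P = (r cos θ, r sin θ) = (0.890073, -50.992232)
h = r sin θ − e = -50.992232 − 7 = -57.992232
x = r cos θ + √(L² − h²) = 0.890073 + 100.463431 = 101.353504

101.3535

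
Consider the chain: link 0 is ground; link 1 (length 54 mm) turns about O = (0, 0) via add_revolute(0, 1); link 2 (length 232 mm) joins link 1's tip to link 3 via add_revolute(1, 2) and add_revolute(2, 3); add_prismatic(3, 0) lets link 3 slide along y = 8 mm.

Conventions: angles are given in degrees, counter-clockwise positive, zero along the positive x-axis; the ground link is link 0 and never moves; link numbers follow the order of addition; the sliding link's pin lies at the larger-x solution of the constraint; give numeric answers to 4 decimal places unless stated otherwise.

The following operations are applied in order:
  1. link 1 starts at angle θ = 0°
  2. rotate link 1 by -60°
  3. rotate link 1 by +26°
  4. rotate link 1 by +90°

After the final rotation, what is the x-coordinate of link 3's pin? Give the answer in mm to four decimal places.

geometry: r = 54 mm, L = 232 mm, e = 8 mm; θ starts at 0°
rotate link 1 by -60°: θ ← 0° -60° = -60°
rotate link 1 by +26°: θ ← -60° +26° = -34°
rotate link 1 by +90°: θ ← -34° +90° = 56°
crank pin P = (r cos θ, r sin θ) = (30.196417, 44.768029)
h = r sin θ − e = 44.768029 − 8 = 36.768029
x = r cos θ + √(L² − h²) = 30.196417 + 229.067920 = 259.264337

259.2643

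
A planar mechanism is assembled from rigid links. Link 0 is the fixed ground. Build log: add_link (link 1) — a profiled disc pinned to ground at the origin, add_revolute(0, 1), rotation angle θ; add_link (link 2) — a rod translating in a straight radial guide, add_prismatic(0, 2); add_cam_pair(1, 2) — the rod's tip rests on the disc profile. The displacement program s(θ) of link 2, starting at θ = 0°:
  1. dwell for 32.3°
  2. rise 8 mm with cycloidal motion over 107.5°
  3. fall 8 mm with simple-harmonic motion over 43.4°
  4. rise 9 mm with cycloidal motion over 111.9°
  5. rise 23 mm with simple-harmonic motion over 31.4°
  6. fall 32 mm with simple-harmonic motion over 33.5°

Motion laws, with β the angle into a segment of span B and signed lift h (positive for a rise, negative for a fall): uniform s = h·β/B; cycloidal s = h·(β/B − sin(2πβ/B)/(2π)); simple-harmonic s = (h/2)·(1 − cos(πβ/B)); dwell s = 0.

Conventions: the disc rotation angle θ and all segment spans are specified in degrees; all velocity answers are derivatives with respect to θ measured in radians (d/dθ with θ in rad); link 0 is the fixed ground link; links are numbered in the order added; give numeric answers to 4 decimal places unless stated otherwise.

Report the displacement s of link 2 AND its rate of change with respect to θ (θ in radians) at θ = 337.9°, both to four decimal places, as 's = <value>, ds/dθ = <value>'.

seg 1 [0°–32.3°] dwell: s stays 0.0000
seg 2 [32.3°–139.8°] cycloidal, h=8: full span → s += 8 → s = 8.0000
seg 3 [139.8°–183.2°] simple-harmonic, h=-8: full span → s += -8 → s = 0.0000
seg 4 [183.2°–295.1°] cycloidal, h=9: full span → s += 9 → s = 9.0000
seg 5 [295.1°–326.5°] simple-harmonic, h=23: full span → s += 23 → s = 32.0000
seg 6 [326.5°–360°] simple-harmonic, h=-32: θ=337.9° here. β=11.4, B=33.5. -32/2·(1 − cos(π·0.3403)) = -8.3051 → s = 23.6949
velocity in seg [326.5°–360°] (simple-harmonic), θ in radians: β = 11.4° = 0.1990 rad, B = 33.5° = 0.5847 rad; ds/dθ = (πh/(2B)) sin(πβ/B) = (π·(-32)/(2·0.5847)) sin(π·0.3403) = -75.375023 mm/rad

s = 23.6949, ds/dθ = -75.3750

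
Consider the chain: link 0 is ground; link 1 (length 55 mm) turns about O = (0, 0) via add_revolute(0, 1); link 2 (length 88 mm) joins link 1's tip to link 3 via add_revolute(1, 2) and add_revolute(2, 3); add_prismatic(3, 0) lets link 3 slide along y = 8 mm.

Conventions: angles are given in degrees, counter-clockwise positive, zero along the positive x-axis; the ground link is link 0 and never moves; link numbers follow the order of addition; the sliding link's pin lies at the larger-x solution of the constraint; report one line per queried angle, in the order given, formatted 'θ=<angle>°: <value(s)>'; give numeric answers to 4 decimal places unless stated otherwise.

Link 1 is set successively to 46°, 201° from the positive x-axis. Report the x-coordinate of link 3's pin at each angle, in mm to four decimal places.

geometry: r = 55 mm, L = 88 mm, e = 8 mm
θ=46°: crank pin P = (r cos θ, r sin θ) = (38.206210, 39.563689)
θ=46°: h = r sin θ − e = 39.563689 − 8 = 31.563689
θ=46°: x = r cos θ + √(L² − h²) = 38.206210 + 82.144589 = 120.350800
θ=201°: crank pin P = (r cos θ, r sin θ) = (-51.346923, -19.710237)
θ=201°: h = r sin θ − e = -19.710237 − 8 = -27.710237
θ=201°: x = r cos θ + √(L² − h²) = -51.346923 + 83.523307 = 32.176383

θ=46°: 120.3508
θ=201°: 32.1764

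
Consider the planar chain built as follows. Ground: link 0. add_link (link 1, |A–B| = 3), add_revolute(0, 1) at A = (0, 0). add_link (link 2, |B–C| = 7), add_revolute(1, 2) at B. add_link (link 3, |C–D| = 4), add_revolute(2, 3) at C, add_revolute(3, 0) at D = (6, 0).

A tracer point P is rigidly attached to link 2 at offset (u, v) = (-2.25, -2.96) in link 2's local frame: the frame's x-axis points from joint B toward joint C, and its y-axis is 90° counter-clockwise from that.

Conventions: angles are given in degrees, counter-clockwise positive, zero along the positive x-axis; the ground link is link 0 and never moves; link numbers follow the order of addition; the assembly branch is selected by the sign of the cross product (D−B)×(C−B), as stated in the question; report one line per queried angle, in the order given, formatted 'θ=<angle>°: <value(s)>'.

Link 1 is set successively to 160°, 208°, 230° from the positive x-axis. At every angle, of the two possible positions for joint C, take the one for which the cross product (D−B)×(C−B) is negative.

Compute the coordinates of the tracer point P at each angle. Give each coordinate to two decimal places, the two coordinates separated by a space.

A=(0,0), D=(6.00,0)
θ=160°: B = A + 3.00·(cos160°, sin160°) = (-2.8191, 1.0261)
θ=160°: |BD| = 8.8786
θ=160°: circle(B,7.00) ∩ circle(D,4.00): a=6.2977, h=3.0560
θ=160°:   candidates: C₊=(3.7896,3.3338) cross=27.133; C₋=(3.0832,-2.7373) cross=-27.133
θ=160°:   branch - wants cross < 0 → take C=(3.0832,-2.7373) (cross=-27.133)
θ=160°: ex = (C−B)/|BC| = (0.8432,-0.5376); ey = (0.5376,0.8432)
θ=160°: P = B + -2.25·ex + -2.96·ey = (-6.3076,-0.2601)
θ=208°: B = A + 3.00·(cos208°, sin208°) = (-2.6488, -1.4084)
θ=208°: |BD| = 8.7628
θ=208°: circle(B,7.00) ∩ circle(D,4.00): a=6.2644, h=3.1238
θ=208°:   candidates: C₊=(3.0320,2.6816) cross=27.373; C₋=(4.0361,-3.4847) cross=-27.373
θ=208°:   branch - wants cross < 0 → take C=(4.0361,-3.4847) (cross=-27.373)
θ=208°: ex = (C−B)/|BC| = (0.9550,-0.2966); ey = (0.2966,0.9550)
θ=208°: P = B + -2.25·ex + -2.96·ey = (-5.6756,-3.5678)
θ=230°: B = A + 3.00·(cos230°, sin230°) = (-1.9284, -2.2981)
θ=230°: |BD| = 8.2547
θ=230°: circle(B,7.00) ∩ circle(D,4.00): a=6.1262, h=3.3867
θ=230°:   candidates: C₊=(3.0128,2.6602) cross=27.956; C₋=(4.8985,-3.8453) cross=-27.956
θ=230°:   branch - wants cross < 0 → take C=(4.8985,-3.8453) (cross=-27.956)
θ=230°: ex = (C−B)/|BC| = (0.9753,-0.2210); ey = (0.2210,0.9753)
θ=230°: P = B + -2.25·ex + -2.96·ey = (-4.7770,-4.6876)

θ=160°: -6.31 -0.26
θ=208°: -5.68 -3.57
θ=230°: -4.78 -4.69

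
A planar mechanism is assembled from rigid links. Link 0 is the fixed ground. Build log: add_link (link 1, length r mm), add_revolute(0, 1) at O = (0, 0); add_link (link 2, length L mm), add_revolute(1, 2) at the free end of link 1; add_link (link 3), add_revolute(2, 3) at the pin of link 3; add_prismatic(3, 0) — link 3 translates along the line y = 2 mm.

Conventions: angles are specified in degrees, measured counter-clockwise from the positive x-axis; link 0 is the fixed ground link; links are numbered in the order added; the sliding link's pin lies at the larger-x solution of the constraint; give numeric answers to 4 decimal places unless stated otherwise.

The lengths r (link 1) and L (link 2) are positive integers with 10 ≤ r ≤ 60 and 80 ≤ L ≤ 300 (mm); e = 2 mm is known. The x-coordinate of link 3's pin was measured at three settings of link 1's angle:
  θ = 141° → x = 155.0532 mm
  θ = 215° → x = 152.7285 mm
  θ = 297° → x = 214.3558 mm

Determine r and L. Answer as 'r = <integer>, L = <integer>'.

constraint per measurement: (x − r cos θ)² + (r sin θ − e)² = L²
subtracting the θ₁ and θ₂ equations cancels the r² and L² terms:
r = (x₁² − x₂²) / (2[(x₁cos θ₁ + e sin θ₁) − (x₂cos θ₂ + e sin θ₂)]) = 51.0001 → r = 51
L² = (x₁ − r cos θ₁)² + (r sin θ₁ − e)² = 38809.0082 → L = 197.0000 → L = 197
check at θ₃=297°: x = 214.3558 (printed 214.3558) ✓

r = 51, L = 197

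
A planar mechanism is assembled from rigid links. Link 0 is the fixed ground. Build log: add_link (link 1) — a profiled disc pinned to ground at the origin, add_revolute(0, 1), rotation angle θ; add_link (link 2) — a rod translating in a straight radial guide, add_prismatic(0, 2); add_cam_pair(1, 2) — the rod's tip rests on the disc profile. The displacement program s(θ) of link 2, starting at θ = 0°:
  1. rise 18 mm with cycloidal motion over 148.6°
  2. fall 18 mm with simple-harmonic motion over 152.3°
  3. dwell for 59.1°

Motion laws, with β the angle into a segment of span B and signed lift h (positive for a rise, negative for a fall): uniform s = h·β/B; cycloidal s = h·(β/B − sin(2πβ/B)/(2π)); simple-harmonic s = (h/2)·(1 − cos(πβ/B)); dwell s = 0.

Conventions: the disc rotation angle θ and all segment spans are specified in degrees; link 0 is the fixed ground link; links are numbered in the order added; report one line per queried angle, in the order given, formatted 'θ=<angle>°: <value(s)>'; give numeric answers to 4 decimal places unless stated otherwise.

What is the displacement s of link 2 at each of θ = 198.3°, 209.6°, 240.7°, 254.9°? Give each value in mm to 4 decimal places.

seg 1 [0°–148.6°] cycloidal, h=18: full span → s += 18 → s = 18.0000
seg 2 [148.6°–300.9°] simple-harmonic, h=-18: θ=198.3° here. β=49.7, B=152.3. -18/2·(1 − cos(π·0.3263)) = -4.3296 → s = 13.6704
seg 2 [148.6°–300.9°] simple-harmonic, h=-18: θ=209.6° here. β=61, B=152.3. -18/2·(1 − cos(π·0.4005)) = -6.2330 → s = 11.7670
seg 2 [148.6°–300.9°] simple-harmonic, h=-18: θ=240.7° here. β=92.1, B=152.3. -18/2·(1 − cos(π·0.6047)) = -11.9080 → s = 6.0920
seg 2 [148.6°–300.9°] simple-harmonic, h=-18: θ=254.9° here. β=106.3, B=152.3. -18/2·(1 − cos(π·0.6980)) = -14.2434 → s = 3.7566

θ=198.3°: 13.6704
θ=209.6°: 11.7670
θ=240.7°: 6.0920
θ=254.9°: 3.7566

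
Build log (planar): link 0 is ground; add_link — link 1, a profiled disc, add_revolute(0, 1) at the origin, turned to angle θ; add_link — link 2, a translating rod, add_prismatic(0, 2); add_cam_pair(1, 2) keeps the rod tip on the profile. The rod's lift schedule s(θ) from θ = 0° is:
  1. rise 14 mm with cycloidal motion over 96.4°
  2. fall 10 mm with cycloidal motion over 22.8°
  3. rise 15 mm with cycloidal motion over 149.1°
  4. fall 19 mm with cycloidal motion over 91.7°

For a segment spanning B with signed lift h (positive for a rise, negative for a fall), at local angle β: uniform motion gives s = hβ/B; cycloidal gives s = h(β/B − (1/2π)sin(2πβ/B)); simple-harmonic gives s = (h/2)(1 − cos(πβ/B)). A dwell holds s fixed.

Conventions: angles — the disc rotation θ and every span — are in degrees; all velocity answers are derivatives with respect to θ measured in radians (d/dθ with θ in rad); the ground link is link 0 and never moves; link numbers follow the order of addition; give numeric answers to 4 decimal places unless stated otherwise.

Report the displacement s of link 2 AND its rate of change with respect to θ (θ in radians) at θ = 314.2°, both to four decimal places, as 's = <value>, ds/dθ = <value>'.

seg 1 [0°–96.4°] cycloidal, h=14: full span → s += 14 → s = 14.0000
seg 2 [96.4°–119.2°] cycloidal, h=-10: full span → s += -10 → s = 4.0000
seg 3 [119.2°–268.3°] cycloidal, h=15: full span → s += 15 → s = 19.0000
seg 4 [268.3°–360°] cycloidal, h=-19: θ=314.2° here. β=45.9, B=91.7. -19·(0.5005 − sin(2π·0.5005)/(2π)) = -9.5207 → s = 9.4793
velocity in seg [268.3°–360°] (cycloidal), θ in radians: β = 45.9° = 0.8011 rad, B = 91.7° = 1.6005 rad; ds/dθ = (h/B)(1 − cos(2πβ/B)) = ((-19)/1.6005)(1 − cos(2π·0.5005)) = -23.743001 mm/rad

s = 9.4793, ds/dθ = -23.7430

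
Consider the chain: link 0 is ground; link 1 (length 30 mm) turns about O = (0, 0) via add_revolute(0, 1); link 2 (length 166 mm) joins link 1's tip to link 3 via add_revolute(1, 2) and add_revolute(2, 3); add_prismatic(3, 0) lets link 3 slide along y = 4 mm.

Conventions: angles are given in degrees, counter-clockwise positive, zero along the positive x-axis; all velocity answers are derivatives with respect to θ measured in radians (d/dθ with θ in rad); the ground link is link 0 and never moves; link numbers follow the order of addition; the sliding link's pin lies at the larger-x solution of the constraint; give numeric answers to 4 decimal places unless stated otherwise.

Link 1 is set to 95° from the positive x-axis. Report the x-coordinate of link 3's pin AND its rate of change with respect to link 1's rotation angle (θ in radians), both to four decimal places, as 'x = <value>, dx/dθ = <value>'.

geometry: r = 30 mm, L = 166 mm, e = 4 mm
crank pin P = (r cos θ, r sin θ) = (-2.614672, 29.885841)
h = r sin θ − e = 29.885841 − 4 = 25.885841
x = r cos θ + √(L² − h²) = -2.614672 + 163.969275 = 161.354603
dx/dθ = −r sin θ − h·r cos θ/√(L² − h²) (θ in radians; h = 25.885841) = -29.473062

x = 161.3546, dx/dθ = -29.4731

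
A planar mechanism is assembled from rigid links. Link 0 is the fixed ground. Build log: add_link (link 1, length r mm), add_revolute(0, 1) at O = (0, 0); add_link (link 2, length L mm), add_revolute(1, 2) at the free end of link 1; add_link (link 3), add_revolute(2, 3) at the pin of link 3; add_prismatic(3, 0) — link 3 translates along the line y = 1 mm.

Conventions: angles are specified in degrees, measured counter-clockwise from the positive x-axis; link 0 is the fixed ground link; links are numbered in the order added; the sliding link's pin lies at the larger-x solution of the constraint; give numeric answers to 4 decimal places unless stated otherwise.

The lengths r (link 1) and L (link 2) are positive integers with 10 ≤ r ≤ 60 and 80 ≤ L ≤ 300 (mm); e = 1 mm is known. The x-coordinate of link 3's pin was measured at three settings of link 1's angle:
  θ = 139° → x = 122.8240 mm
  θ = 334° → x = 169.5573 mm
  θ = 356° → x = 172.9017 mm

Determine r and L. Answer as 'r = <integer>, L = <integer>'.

constraint per measurement: (x − r cos θ)² + (r sin θ − e)² = L²
subtracting the θ₁ and θ₂ equations cancels the r² and L² terms:
r = (x₁² − x₂²) / (2[(x₁cos θ₁ + e sin θ₁) − (x₂cos θ₂ + e sin θ₂)]) = 28.0000 → r = 28
L² = (x₁ − r cos θ₁)² + (r sin θ₁ − e)² = 21024.9968 → L = 145.0000 → L = 145
check at θ₃=356°: x = 172.9017 (printed 172.9017) ✓

r = 28, L = 145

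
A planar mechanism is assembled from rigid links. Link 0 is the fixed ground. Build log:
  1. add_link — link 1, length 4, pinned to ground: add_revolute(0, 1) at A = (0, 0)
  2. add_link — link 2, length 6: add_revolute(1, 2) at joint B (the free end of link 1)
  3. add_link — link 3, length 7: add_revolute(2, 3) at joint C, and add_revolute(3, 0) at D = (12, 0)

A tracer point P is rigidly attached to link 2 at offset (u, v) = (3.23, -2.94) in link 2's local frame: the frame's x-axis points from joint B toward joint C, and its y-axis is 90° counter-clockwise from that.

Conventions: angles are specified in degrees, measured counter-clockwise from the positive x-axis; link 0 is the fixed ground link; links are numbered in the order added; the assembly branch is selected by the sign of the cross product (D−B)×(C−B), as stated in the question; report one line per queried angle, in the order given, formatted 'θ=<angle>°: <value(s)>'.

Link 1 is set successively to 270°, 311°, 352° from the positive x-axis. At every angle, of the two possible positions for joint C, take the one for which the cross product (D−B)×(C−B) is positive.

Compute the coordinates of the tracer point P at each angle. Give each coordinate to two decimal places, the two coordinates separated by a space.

A=(0,0), D=(12.00,0)
θ=270°: B = A + 4.00·(cos270°, sin270°) = (-0.0000, -4.0000)
θ=270°: |BD| = 12.6491
θ=270°: circle(B,6.00) ∩ circle(D,7.00): a=5.8107, h=1.4953
θ=270°:   candidates: C₊=(5.0396,-0.7439) cross=18.914; C₋=(5.9854,-3.5811) cross=-18.914
θ=270°:   branch + wants cross > 0 → take C=(5.0396,-0.7439) (cross=18.914)
θ=270°: ex = (C−B)/|BC| = (0.8399,0.5427); ey = (-0.5427,0.8399)
θ=270°: P = B + 3.23·ex + -2.94·ey = (4.3085,-4.7166)
θ=311°: B = A + 4.00·(cos311°, sin311°) = (2.6242, -3.0188)
θ=311°: |BD| = 9.8498
θ=311°: circle(B,6.00) ∩ circle(D,7.00): a=4.2650, h=4.2202
θ=311°:   candidates: C₊=(5.3905,2.3054) cross=41.568; C₋=(7.9774,-5.7288) cross=-41.568
θ=311°:   branch + wants cross > 0 → take C=(5.3905,2.3054) (cross=41.568)
θ=311°: ex = (C−B)/|BC| = (0.4610,0.8874); ey = (-0.8874,0.4610)
θ=311°: P = B + 3.23·ex + -2.94·ey = (6.7223,-1.5081)
θ=352°: B = A + 4.00·(cos352°, sin352°) = (3.9611, -0.5567)
θ=352°: |BD| = 8.0582
θ=352°: circle(B,6.00) ∩ circle(D,7.00): a=3.2225, h=5.0612
θ=352°:   candidates: C₊=(6.8262,4.7150) cross=40.784; C₋=(7.5255,-5.3832) cross=-40.784
θ=352°:   branch + wants cross > 0 → take C=(6.8262,4.7150) (cross=40.784)
θ=352°: ex = (C−B)/|BC| = (0.4775,0.8786); ey = (-0.8786,0.4775)
θ=352°: P = B + 3.23·ex + -2.94·ey = (8.0866,0.8774)

θ=270°: 4.31 -4.72
θ=311°: 6.72 -1.51
θ=352°: 8.09 0.88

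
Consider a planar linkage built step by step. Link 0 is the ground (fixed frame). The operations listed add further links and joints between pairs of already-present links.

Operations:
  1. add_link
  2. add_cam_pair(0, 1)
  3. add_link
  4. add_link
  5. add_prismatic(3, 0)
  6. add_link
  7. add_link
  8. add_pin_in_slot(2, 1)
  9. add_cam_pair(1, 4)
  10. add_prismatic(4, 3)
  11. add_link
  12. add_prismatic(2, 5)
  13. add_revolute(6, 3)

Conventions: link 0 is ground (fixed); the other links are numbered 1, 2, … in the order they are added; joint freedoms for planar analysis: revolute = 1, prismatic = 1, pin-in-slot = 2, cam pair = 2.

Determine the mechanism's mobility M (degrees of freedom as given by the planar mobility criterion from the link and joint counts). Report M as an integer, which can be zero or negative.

L=1 J1=0 J2=0
add link → L=2 J1=0 J2=0
C@0,1 dof=2 J2 → L=2 J1=0 J2=1
add link → L=3 J1=0 J2=1
add link → L=4 J1=0 J2=1
P@3,0 dof=1 J1 → L=4 J1=1 J2=1
add link → L=5 J1=1 J2=1
add link → L=6 J1=1 J2=1
PS@2,1 dof=2 J2 → L=6 J1=1 J2=2
C@1,4 dof=2 J2 → L=6 J1=1 J2=3
P@4,3 dof=1 J1 → L=6 J1=2 J2=3
add link → L=7 J1=2 J2=3
P@2,5 dof=1 J1 → L=7 J1=3 J2=3
R@6,3 dof=1 J1 → L=7 J1=4 J2=3
M=3(L−1)−2J1−J2=3·6−2·4−3=7

M = 7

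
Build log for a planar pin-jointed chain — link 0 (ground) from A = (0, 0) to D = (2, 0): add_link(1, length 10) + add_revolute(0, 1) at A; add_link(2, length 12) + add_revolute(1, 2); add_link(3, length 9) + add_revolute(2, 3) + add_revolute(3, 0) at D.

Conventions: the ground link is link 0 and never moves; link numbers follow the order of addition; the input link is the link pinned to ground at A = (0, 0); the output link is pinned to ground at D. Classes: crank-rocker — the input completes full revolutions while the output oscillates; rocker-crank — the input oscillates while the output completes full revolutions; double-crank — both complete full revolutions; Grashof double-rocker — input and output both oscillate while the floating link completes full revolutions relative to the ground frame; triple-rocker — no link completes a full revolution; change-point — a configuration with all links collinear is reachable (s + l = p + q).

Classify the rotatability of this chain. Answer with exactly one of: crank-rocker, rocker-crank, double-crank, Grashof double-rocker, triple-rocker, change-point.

lengths: ground=2, input=10, coupler=12, output=9
sorted: s=2 (shortest), l=12 (longest), p+q=19
s + l = 14 vs p + q = 19
s + l < p + q (Grashof) with shortest = ground link → double-crank

double-crank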